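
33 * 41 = 1353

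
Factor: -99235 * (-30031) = 5^1 * 59^1 * 89^1 * 223^1 * 509^1 = 2980126285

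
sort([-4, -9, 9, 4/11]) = [-9, -4, 4/11, 9]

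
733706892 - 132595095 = 601111797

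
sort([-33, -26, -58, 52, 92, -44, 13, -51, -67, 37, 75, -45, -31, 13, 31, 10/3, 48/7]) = [-67, -58, -51, -45, -44, -33, -31, -26, 10/3, 48/7, 13, 13, 31, 37, 52, 75, 92]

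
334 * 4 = 1336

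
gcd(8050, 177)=1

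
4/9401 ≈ 0.000425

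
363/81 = 4 + 13/27 ≈ 4.48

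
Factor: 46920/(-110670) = -1 * 2^2 * 7^(-1) * 23^1 * 31^(-1) = -92/217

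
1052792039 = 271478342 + 781313697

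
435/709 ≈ 0.614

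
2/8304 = 1/4152 ≈ 0.000241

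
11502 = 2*5751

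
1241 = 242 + 999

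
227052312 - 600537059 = -373484747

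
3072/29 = 105 + 27/29 ≈ 105.93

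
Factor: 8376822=2^1 * 3^2 * 465379^1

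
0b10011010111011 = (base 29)bmq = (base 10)9915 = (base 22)kaf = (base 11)74a4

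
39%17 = 5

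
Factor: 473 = 11^1*43^1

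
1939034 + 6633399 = 8572433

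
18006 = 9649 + 8357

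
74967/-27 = -2776 - 5/9 ≈ -2776.56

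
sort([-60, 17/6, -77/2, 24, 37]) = [-60, -77/2, 17/6, 24, 37]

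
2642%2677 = 2642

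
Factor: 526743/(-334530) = -1 * 2^(-1) * 5^(-1) * 59^(-1) * 929^1 = -929/590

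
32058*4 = 128232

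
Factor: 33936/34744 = 2^1*3^1*7^1*43^(-1) = 42/43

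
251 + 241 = 492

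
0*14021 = 0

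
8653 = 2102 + 6551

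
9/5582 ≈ 0.00161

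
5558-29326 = -23768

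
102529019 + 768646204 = 871175223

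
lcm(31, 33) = 1023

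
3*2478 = 7434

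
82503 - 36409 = 46094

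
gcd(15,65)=5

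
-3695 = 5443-9138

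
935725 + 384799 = 1320524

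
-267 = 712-979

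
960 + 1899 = 2859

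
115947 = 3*38649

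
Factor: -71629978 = -1*2^1*7^1*5116427^1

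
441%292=149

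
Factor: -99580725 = -1 * 3^3 * 5^2 * 151^1 * 977^1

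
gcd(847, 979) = 11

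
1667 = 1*1667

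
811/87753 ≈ 0.00924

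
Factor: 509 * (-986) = -1 * 2^1 * 17^1 * 29^1 * 509^1 = -501874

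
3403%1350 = 703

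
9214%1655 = 939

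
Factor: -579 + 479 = -1*2^2*5^2 = -100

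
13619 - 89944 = -76325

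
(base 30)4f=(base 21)69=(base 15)90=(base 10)135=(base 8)207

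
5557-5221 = 336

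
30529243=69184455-38655212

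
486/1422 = 27/79 ≈ 0.342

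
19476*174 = 3388824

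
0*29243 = 0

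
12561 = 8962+3599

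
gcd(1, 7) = 1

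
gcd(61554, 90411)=3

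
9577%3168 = 73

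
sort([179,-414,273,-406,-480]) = [-480,-414,-406,179,273]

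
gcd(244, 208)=4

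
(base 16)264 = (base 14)31a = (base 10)612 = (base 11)507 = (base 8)1144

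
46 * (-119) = -5474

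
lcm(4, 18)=36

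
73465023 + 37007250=110472273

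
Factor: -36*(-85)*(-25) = -1*2^2*3^2*5^3*17^1 = -76500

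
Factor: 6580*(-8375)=-1*2^2*5^4*7^1*47^1*67^1=-55107500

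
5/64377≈0.0000777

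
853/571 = 1 + 282/571 ≈ 1.49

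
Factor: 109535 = 5^1*19^1*1153^1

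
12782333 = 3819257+8963076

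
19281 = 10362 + 8919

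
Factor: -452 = -1*2^2*113^1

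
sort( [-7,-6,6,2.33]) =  [-7,-6,2.33,6]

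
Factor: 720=2^4 * 3^2 * 5^1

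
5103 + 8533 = 13636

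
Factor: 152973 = 3^2 * 23^1 * 739^1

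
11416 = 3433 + 7983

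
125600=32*3925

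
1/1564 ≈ 0.000639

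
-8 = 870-878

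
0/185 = 0 = 0.00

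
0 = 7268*0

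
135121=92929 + 42192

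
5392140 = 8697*620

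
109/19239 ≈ 0.00567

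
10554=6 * 1759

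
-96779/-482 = 200 + 379/482 ≈ 200.79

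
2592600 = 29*89400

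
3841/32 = 120+1/32 ≈ 120.03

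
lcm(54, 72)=216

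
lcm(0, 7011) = 0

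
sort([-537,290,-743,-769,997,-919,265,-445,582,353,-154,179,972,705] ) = [-919,-769,-743,-537,-445,-154,179,265,290,353,582,705,972,997] 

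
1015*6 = 6090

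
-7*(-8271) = 57897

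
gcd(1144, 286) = 286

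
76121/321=237 + 44/321 ≈ 237.14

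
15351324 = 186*82534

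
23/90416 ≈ 0.000254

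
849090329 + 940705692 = 1789796021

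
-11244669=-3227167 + -8017502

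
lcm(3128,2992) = 68816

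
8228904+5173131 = 13402035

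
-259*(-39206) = 10154354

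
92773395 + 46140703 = 138914098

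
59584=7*8512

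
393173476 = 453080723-59907247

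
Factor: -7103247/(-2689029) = 3^(-1) * 7^(-1) * 31^1 * 42683^(-1) * 76379^1 = 2367749/896343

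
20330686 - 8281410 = 12049276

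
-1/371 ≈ -0.00270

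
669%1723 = 669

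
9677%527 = 191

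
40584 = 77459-36875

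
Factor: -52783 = -1*52783^1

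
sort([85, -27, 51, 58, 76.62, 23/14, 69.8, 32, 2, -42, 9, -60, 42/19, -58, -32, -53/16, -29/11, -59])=[-60, -59, -58, -42, -32, -27, -53/16, -29/11, 23/14, 2, 42/19, 9, 32, 51, 58, 69.8, 76.62, 85]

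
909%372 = 165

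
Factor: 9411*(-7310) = -1*2^1*3^1*5^1*17^1*43^1*3137^1 = -68794410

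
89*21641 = 1926049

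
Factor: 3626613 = 3^4 * 44773^1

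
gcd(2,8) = 2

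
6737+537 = 7274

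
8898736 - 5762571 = 3136165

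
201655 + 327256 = 528911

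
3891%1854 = 183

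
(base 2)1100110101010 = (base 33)613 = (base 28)8ai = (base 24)b9i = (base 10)6570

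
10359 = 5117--5242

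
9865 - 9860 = 5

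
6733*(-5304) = -35711832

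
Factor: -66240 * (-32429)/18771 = 2^6 * 3^1 * 5^1 * 23^1 * 6257^(-1) * 32429^1 = 716032320/6257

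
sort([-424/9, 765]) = [-424/9, 765]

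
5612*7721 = 43330252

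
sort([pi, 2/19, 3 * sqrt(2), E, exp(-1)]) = [2/19, exp(-1), E, pi, 3 * sqrt(2)]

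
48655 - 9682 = 38973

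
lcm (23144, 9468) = 208296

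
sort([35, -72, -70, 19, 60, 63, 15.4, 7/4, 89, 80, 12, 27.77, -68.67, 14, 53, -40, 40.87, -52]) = [-72, -70, -68.67, -52, -40, 7/4, 12, 14, 15.4, 19, 27.77, 35, 40.87, 53, 60, 63, 80, 89]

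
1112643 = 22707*49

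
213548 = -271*(-788)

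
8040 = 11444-3404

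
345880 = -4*(-86470)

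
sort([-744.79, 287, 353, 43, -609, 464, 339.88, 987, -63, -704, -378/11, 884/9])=[-744.79, -704, -609, -63, -378/11, 43, 884/9, 287, 339.88, 353, 464, 987]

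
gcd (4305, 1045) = 5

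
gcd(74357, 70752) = 1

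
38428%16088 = 6252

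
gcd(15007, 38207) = 1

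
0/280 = 0 = 0.00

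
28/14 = 2 = 2.00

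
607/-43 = -14 - 5/43 ≈ -14.12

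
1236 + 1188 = 2424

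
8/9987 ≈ 0.000801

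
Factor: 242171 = 242171^1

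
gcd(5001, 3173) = 1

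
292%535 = 292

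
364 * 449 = 163436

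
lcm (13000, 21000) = 273000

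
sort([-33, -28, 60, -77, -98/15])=[-77, -33, -28, -98/15, 60]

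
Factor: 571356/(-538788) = -1*3^1*269^1*761^(-1) = -807/761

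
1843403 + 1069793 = 2913196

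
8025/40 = 200 + 5/8 ≈ 200.63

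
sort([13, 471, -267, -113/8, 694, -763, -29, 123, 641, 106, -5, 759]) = [-763, -267, -29, -113/8, -5, 13, 106, 123, 471, 641, 694, 759]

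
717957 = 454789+263168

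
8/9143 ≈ 0.000875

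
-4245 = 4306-8551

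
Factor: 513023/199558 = 2^(-1)*7^1*83^1*113^(-1) = 581/226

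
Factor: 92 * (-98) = -1 * 2^3 * 7^2 * 23^1 = -9016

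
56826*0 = 0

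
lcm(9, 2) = 18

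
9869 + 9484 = 19353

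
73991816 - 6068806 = 67923010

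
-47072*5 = -235360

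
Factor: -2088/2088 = -1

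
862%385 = 92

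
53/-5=-10-3/5=-10.60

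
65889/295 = 223 + 104/295 ≈ 223.35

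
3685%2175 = 1510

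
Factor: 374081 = 83^1*4507^1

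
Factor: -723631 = -1 * 283^1 * 2557^1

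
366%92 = 90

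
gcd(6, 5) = 1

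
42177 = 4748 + 37429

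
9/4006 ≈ 0.00225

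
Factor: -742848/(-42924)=2^4 * 7^(-2) * 53^1=848/49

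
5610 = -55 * (-102)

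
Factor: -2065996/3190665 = -1*2^2*3^(-1)*5^(-1)*347^(-1)*613^(-1)*516499^1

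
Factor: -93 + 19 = -1 * 2^1 * 37^1 = -74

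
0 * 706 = 0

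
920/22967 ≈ 0.0401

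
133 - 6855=-6722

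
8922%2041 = 758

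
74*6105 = 451770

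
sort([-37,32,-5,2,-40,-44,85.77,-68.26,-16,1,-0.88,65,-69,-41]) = [-69,-68.26,-44,-41,-40,-37,-16,-5,-0.88,1,2,32,65,85.77]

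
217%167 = 50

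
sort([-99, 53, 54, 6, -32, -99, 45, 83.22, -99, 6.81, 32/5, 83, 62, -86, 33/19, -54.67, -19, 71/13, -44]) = [-99, -99, -99, -86, -54.67, -44, -32, -19, 33/19, 71/13, 6, 32/5, 6.81, 45, 53, 54, 62, 83, 83.22]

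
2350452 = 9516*247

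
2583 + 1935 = 4518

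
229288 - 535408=-306120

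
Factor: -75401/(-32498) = 2^(-1)*16249^(-1)*75401^1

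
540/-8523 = -60/947 ≈ -0.0634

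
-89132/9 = -9903-5/9 ≈ -9903.56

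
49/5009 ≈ 0.00978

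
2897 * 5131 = 14864507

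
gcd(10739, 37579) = 1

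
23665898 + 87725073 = 111390971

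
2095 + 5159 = 7254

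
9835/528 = 18+331/528 ≈ 18.63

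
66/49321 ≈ 0.00134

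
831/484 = 1 + 347/484 ≈ 1.72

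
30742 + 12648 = 43390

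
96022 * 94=9026068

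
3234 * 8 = 25872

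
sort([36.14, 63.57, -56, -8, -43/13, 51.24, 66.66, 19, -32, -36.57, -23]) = [-56, -36.57, -32, -23, -8, -43/13, 19, 36.14, 51.24, 63.57, 66.66]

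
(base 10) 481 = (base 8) 741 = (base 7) 1255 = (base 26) id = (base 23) kl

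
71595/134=534 + 39/134 ≈ 534.29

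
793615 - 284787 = 508828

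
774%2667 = 774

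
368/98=184/49 ≈ 3.76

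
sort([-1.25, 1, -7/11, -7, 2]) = [-7, -1.25, -7/11, 1, 2]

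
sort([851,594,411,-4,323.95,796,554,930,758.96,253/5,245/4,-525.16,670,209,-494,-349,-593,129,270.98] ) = [-593,-525.16,-494,-349,-4,253/5,245/4,129,209,270.98,323.95,411,554,594,670,758.96,796,851,930] 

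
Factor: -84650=-1 * 2^1 * 5^2 * 1693^1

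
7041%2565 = 1911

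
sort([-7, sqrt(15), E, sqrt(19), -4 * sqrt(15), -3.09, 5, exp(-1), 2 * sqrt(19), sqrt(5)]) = [-4 * sqrt(15), -7, -3.09, exp(-1), sqrt(5), E, sqrt(15), sqrt(19), 5, 2 * sqrt(19)]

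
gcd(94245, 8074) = 1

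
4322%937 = 574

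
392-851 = -459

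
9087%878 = 307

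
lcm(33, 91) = 3003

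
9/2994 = 3/998≈0.00301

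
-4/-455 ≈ 0.00879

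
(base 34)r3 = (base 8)1631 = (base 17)333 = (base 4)32121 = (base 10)921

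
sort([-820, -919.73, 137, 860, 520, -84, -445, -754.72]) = [-919.73, -820, -754.72, -445, -84, 137, 520, 860]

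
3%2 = 1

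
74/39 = 1 + 35/39 ≈ 1.90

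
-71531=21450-92981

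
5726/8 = 2863/4 = 715.75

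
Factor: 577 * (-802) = -1 * 2^1 * 401^1 * 577^1 = -462754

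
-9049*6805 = -61578445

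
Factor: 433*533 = 13^1*41^1*433^1 = 230789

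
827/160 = 5 + 27/160 ≈ 5.17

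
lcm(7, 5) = 35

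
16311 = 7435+8876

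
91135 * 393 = 35816055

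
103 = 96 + 7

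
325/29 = 11 + 6/29 ≈ 11.21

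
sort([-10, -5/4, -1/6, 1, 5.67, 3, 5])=[-10, -5/4, -1/6, 1, 3, 5, 5.67]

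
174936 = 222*788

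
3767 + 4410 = 8177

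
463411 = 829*559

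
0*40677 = 0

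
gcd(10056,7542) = 2514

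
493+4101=4594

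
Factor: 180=2^2*3^2*5^1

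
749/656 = 1+93/656 ≈ 1.14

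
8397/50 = 167 + 47/50 = 167.94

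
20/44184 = 5/11046≈0.000453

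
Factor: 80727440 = 2^4*5^1*131^1*7703^1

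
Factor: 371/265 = 5^(-1) * 7^1 = 7/5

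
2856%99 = 84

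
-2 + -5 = -7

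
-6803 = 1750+-8553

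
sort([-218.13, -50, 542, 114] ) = [-218.13, -50, 114, 542] 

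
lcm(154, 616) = 616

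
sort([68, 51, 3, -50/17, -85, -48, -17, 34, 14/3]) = [-85, -48, -17, -50/17, 3, 14/3, 34, 51, 68]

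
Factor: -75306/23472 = -1*2^(-3)*3^(-1)*7^1*11^1 = -77/24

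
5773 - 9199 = -3426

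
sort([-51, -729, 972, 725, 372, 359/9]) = [-729, -51, 359/9, 372, 725, 972]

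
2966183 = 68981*43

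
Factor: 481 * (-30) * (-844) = 2^3 * 3^1 * 5^1 * 13^1 * 37^1 * 211^1 = 12178920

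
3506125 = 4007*875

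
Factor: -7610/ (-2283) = 2^1*3^ (-1)*5^1 = 10/3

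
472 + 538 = 1010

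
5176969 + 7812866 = 12989835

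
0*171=0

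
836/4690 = 418/2345 ≈ 0.178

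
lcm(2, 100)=100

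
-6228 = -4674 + -1554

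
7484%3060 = 1364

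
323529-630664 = -307135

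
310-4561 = -4251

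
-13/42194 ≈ -0.000308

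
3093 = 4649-1556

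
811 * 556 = 450916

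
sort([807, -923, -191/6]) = [-923, -191/6, 807]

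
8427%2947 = 2533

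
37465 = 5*7493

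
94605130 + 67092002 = 161697132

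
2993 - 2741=252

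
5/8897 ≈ 0.000562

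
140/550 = 14/55 ≈ 0.255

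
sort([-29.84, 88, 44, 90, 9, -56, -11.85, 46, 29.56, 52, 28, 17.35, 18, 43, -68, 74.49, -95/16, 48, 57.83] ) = [-68, -56, -29.84, -11.85, -95/16, 9, 17.35, 18, 28, 29.56, 43, 44, 46, 48, 52, 57.83, 74.49, 88, 90] 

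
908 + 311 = 1219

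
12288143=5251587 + 7036556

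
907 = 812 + 95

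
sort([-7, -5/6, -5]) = [-7, -5, -5/6]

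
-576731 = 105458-682189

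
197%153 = 44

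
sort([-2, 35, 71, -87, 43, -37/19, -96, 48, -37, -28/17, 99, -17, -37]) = [-96, -87, -37, -37, -17, -2, -37/19, -28/17, 35, 43, 48, 71, 99]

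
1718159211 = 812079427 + 906079784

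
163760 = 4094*40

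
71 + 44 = 115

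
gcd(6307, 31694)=53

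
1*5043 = 5043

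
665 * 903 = 600495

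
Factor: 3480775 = 5^2 * 37^1 * 53^1 * 71^1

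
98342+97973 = 196315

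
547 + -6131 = -5584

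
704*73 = 51392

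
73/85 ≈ 0.859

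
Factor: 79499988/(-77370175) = -1*2^2*3^3*5^(-2)*736111^1*3094807^(-1)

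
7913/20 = 395 + 13/20 = 395.65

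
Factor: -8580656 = -1 * 2^4 * 7^1 * 23^1 * 3331^1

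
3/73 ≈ 0.0411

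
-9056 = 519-9575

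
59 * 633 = 37347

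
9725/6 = 1620+5/6≈1620.83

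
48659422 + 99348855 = 148008277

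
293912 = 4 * 73478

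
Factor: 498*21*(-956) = -1*2^3*3^2*7^1*83^1*239^1 = -9997848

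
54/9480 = 9/1580 ≈ 0.00570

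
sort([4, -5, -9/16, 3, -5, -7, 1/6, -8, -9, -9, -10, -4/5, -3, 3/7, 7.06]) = [-10, -9, -9, -8, -7, -5, -5, -3, -4/5, -9/16, 1/6, 3/7, 3, 4, 7.06]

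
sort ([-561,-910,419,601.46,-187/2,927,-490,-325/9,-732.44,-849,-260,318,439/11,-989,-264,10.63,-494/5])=[-989,-910,-849,-732.44,-561,-490,-264,-260,-494/5,-187/2,-325/9,10.63,439/11,318,419,601.46,927]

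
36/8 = 9/2 = 4.50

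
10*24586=245860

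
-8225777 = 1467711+-9693488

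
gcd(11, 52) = 1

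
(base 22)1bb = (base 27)108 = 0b1011100001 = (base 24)16h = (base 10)737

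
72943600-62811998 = 10131602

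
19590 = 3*6530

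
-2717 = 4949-7666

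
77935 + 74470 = 152405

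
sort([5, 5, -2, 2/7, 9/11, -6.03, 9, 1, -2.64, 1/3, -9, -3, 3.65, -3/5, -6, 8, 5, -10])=[-10, -9, -6.03, -6, -3, -2.64, -2, -3/5, 2/7, 1/3, 9/11, 1, 3.65, 5, 5, 5, 8, 9]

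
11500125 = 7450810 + 4049315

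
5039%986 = 109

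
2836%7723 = 2836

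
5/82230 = 1/16446 ≈ 0.0000608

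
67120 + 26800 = 93920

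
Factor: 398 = 2^1 * 199^1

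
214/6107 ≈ 0.0350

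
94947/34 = 2792 + 19/34 ≈ 2792.56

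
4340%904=724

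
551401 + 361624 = 913025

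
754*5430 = 4094220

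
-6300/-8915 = 1260/1783 ≈ 0.707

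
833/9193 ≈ 0.0906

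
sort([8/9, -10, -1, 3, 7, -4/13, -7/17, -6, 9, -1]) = [-10, -6, -1, -1, -7/17, -4/13, 8/9, 3, 7, 9]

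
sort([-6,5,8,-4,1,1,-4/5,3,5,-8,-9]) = [-9,-8,-6,-4,-4/5,1,1,3,5,5,8]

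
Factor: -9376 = -1*2^5*293^1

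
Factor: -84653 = -1 * 84653^1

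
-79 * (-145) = 11455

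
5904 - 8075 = -2171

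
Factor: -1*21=-1*3^1*7^1=-21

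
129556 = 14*9254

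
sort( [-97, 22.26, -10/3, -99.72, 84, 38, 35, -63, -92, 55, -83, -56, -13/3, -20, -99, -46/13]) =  [-99.72, -99, -97, -92, -83, -63, -56, -20, -13/3, -46/13, -10/3, 22.26, 35, 38, 55, 84]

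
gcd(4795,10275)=685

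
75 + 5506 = 5581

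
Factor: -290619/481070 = -1*2^(-1)*3^2*5^(-1)*7^2*73^(-1) = -441/730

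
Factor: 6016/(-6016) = -1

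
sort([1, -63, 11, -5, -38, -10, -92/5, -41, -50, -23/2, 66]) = [-63, -50, -41, -38, -92/5, -23/2, -10, -5, 1, 11, 66]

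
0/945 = 0 = 0.00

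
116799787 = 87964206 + 28835581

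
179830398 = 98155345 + 81675053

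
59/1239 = 1/21 ≈ 0.0476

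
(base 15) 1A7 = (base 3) 112011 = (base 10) 382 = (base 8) 576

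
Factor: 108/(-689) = -1*2^2*3^3*13^(-1)*53^(-1) 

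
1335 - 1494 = -159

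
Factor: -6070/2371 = -1*2^1*5^1*607^1*2371^(-1)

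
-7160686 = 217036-7377722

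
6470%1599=74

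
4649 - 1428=3221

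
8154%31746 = 8154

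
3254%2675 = 579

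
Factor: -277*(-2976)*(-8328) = -1*2^8*3^2*31^1*277^1*347^1 = -6865203456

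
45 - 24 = 21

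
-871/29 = -30 - 1/29 ≈ -30.03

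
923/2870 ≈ 0.322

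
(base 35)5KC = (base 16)1AB5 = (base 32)6LL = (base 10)6837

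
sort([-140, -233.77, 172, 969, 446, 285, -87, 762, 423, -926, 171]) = [-926, -233.77, -140, -87, 171, 172, 285, 423, 446, 762, 969]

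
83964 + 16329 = 100293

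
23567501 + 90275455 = 113842956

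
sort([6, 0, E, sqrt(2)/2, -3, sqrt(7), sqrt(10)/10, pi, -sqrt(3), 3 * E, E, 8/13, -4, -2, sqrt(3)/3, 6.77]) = [-4, -3, -2, -sqrt(3), 0, sqrt(10)/10, sqrt(3)/3, 8/13, sqrt(2)/2, sqrt(7), E, E, pi, 6, 6.77, 3 * E]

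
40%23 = 17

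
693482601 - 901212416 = -207729815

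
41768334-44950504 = -3182170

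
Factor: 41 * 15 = 3^1 * 5^1 * 41^1 = 615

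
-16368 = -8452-7916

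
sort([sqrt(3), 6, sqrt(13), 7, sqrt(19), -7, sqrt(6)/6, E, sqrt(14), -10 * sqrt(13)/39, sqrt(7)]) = [-7, -10 * sqrt(13)/39, sqrt(6)/6, sqrt(3), sqrt(7), E, sqrt(13), sqrt(14), sqrt(19), 6, 7]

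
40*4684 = 187360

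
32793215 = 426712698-393919483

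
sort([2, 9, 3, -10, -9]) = [-10, -9, 2, 3, 9]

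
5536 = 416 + 5120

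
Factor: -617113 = -1 * 7^1 * 23^1 * 3833^1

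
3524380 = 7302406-3778026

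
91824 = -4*(-22956)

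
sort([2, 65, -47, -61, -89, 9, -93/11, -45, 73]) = [-89, -61, -47, -45, -93/11, 2, 9, 65, 73]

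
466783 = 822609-355826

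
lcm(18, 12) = 36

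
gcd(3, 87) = 3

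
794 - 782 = 12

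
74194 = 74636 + -442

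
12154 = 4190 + 7964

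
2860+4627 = 7487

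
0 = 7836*0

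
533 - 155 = 378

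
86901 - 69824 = 17077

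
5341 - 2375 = 2966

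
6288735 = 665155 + 5623580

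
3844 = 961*4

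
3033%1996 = 1037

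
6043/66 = 91 + 37/66 ≈ 91.56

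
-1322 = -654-668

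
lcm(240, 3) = 240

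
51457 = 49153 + 2304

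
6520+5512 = 12032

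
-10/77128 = -5/38564 ≈ -0.000130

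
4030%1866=298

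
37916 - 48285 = -10369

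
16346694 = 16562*987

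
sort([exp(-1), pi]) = [exp(-1), pi]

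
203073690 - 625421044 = -422347354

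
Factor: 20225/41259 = 3^(-1)*5^2*17^(-1) = 25/51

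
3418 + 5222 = 8640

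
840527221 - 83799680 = 756727541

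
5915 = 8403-2488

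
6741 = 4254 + 2487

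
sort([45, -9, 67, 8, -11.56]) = [-11.56, -9, 8, 45, 67]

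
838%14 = 12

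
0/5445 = 0 = 0.00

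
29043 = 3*9681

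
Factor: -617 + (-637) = -1 * 2^1 * 3^1 * 11^1 * 19^1 = -1254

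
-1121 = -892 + -229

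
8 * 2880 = 23040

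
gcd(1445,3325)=5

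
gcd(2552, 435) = 29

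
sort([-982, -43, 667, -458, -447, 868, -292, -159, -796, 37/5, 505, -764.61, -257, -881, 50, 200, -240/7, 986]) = [-982, -881, -796, -764.61, -458, -447, -292, -257, -159, -43, -240/7, 37/5, 50, 200, 505, 667, 868, 986]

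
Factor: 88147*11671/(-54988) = -1*2^(-2)*11^1*59^(-1)*181^1*233^(-1)*487^1*1061^1 = -1028763637/54988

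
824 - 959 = -135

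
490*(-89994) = -44097060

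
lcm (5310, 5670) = 334530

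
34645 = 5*6929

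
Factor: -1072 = -1*2^4*67^1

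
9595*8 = 76760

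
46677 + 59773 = 106450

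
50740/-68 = -746 - 3/17 ≈ -746.18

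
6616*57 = 377112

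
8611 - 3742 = 4869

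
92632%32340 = 27952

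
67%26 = 15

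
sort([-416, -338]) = [-416, -338]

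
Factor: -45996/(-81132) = 3833^1*6761^(-1) = 3833/6761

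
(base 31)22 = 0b1000000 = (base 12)54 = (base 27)2a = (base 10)64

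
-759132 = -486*1562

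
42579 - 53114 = -10535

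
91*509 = 46319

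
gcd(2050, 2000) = 50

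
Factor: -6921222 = -1 * 2^1 * 3^1 * 7^1 * 11^1 * 71^1 * 211^1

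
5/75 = 1/15 ≈ 0.0667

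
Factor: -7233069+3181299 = -1*2^1*3^1*5^1*135059^1 = -4051770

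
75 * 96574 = 7243050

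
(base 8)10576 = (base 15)14d8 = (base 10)4478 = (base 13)2066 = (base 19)c7d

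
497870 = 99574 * 5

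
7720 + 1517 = 9237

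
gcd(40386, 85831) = 1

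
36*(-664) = -23904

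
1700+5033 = 6733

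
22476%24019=22476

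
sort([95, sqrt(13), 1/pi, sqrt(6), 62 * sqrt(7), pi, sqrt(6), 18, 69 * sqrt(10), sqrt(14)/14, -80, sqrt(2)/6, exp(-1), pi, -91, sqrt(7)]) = [-91, -80, sqrt(2)/6, sqrt(14)/14, 1/pi, exp(-1), sqrt(6), sqrt(6), sqrt(7), pi, pi, sqrt(13), 18, 95, 62 * sqrt(7), 69 * sqrt(10)]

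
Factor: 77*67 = 7^1*11^1*67^1 = 5159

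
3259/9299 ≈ 0.350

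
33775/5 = 6755 = 6755.00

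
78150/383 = 204 + 18/383 ≈ 204.05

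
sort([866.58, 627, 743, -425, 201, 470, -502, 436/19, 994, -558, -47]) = [-558, -502, -425, -47, 436/19, 201, 470, 627, 743, 866.58, 994]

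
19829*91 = 1804439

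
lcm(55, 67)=3685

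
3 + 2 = 5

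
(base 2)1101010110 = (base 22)1gi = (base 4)31112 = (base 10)854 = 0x356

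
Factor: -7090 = -1 * 2^1 * 5^1 * 709^1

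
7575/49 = 154 + 29/49 ≈ 154.59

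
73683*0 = 0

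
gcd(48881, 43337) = 7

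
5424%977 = 539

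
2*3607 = 7214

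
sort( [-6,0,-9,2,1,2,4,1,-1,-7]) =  [-9,-7,-6,-1,0,1,1,2,2,4]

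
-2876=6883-9759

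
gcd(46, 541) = 1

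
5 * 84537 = 422685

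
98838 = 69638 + 29200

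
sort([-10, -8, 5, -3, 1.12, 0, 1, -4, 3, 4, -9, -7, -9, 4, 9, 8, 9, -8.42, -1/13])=[-10, -9, -9, -8.42, -8, -7, -4, -3, -1/13, 0, 1, 1.12, 3, 4, 4, 5, 8, 9, 9]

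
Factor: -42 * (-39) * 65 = 2^1 * 3^2 * 5^1 * 7^1 * 13^2 = 106470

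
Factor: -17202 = -1*2^1*3^1*47^1*61^1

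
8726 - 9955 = -1229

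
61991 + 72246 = 134237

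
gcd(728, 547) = 1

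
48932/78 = 627 + 1/3≈627.33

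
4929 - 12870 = -7941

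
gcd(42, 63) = 21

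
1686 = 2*843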